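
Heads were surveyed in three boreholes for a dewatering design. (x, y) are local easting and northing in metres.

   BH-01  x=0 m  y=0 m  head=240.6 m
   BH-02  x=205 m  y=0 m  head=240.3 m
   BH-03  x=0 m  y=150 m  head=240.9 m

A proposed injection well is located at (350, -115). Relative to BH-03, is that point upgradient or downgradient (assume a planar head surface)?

downgradient

∂h/∂x = (240.3 − 240.6) / (205 − 0) = -0.001463
∂h/∂y = (240.9 − 240.6) / (150 − 0) = +0.002000
Head at (350, -115) = 240.6 + (-0.001463)·(350) + (+0.002000)·(-115) = 239.86 m.
That is lower than the 240.9 m at BH-03, so the point is downgradient.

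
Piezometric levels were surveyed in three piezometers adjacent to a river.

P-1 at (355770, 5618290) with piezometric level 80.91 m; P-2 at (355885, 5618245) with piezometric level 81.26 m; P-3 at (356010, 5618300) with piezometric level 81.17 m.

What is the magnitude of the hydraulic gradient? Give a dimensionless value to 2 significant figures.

Differences from P-1: to P-2 (Δx, Δy, Δh) = (115, -45, +0.35); to P-3 = (240, 10, +0.26).
Determinant of the coordinate differences = 115·10 − 240·(-45) = 11950.
∂h/∂x = [(+0.35)·10 − (+0.26)·(-45)] / 11950 = +0.001272
∂h/∂y = [115·(+0.26) − 240·(+0.35)] / 11950 = -0.004527
|∇h| = √(0.001272² + -0.004527²) = 0.004702

0.0047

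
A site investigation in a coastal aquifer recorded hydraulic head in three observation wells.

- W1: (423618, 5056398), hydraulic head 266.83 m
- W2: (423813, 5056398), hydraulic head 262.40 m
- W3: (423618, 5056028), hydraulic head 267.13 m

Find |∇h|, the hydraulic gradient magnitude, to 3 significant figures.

0.0227

∂h/∂x = (262.40 − 266.83) / (423813 − 423618) = -0.02272
∂h/∂y = (267.13 − 266.83) / (5056028 − 5056398) = -0.0008108
|∇h| = √(-0.02272² + -0.0008108²) = 0.02273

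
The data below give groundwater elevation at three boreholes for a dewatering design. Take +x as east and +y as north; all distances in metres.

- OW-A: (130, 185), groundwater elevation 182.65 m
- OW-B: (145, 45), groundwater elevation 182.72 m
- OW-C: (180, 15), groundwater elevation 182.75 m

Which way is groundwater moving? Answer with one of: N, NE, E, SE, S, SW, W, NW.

Taking OW-A as reference: OW-B−OW-A = (15, -140, +0.07); OW-C−OW-A = (50, -170, +0.10).
Determinant of the coordinate differences = 15·(-170) − 50·(-140) = 4450.
∂h/∂x = [(+0.07)·(-170) − (+0.10)·(-140)] / 4450 = +0.0004719
∂h/∂y = [15·(+0.10) − 50·(+0.07)] / 4450 = -0.0004494
Flow = −∇h = (-0.0004719 east, +0.0004494 north), which points northwest.

NW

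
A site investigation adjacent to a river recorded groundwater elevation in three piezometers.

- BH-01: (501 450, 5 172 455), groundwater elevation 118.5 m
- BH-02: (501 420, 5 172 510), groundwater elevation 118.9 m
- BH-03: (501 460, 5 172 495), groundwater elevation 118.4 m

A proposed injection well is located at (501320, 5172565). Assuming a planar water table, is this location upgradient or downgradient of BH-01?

upgradient

Taking BH-01 as reference: BH-02−BH-01 = (-30, 55, +0.4); BH-03−BH-01 = (10, 40, -0.1).
Determinant of the coordinate differences = (-30)·40 − 10·55 = -1750.
∂h/∂x = [(+0.4)·40 − (-0.1)·55] / -1750 = -0.01229
∂h/∂y = [(-30)·(-0.1) − 10·(+0.4)] / -1750 = +0.0005714
Head at (501320, 5172565) = 118.5 + (-0.01229)·(-130) + (+0.0005714)·(110) = 120.16 m.
That is higher than the 118.5 m at BH-01, so the point is upgradient.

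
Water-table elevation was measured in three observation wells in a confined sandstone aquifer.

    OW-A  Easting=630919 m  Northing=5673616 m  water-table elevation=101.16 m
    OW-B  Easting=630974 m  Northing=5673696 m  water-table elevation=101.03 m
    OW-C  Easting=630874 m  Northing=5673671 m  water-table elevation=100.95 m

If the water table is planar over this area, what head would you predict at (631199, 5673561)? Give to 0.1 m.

Taking OW-A as reference: OW-B−OW-A = (55, 80, -0.13); OW-C−OW-A = (-45, 55, -0.21).
Solve a·Δx + b·Δy = Δh: det = 55·55 − (-45)·80 = 6625.
∂h/∂x = [(-0.13)·55 − (-0.21)·80] / 6625 = +0.001457
∂h/∂y = [55·(-0.21) − (-45)·(-0.13)] / 6625 = -0.002626
h(631199, 5673561) = 101.16 + (+0.001457)·(280) + (-0.002626)·(-55) = 101.16 +0.408 +0.144 = 101.712 m.

101.7 m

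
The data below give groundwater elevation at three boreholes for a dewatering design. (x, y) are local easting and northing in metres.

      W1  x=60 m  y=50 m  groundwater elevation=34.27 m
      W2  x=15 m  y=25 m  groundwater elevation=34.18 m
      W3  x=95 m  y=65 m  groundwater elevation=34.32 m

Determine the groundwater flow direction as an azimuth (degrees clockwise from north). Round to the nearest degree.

174°

Taking W1 as reference: W2−W1 = (-45, -25, -0.09); W3−W1 = (35, 15, +0.05).
Determinant of the coordinate differences = (-45)·15 − 35·(-25) = 200.
∂h/∂x = [(-0.09)·15 − (+0.05)·(-25)] / 200 = -0.0005000
∂h/∂y = [(-45)·(+0.05) − 35·(-0.09)] / 200 = +0.004500
Flow direction (−∇h) has components (+0.0005000 E, -0.004500 N).
Azimuth = atan2(E, N) = atan2(+0.0005000, -0.004500) = 173.7° ≈ 174°.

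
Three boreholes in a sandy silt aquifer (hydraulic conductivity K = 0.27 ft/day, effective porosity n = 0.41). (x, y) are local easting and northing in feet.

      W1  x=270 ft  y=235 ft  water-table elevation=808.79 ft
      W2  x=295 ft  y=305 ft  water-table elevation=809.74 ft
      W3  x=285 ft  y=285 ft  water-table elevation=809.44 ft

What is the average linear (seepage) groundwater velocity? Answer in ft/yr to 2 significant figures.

With h = a·x + b·y + c and W1 as origin, the differences give:
  25·a + 70·b = +0.95
  15·a + 50·b = +0.65
Eliminate b (×50 and ×70, subtract): 200·a = 2.000 → a = ∂h/∂x = +0.010000
Back-substitute: b = ∂h/∂y = +0.01000.
|∇h| = √(0.010000² + 0.01000²) = 0.01414
Seepage velocity v = K·i/n = 0.27 × 0.01414 / 0.41 = 0.009312 ft/day = 3.401 ft/yr.

3.4 ft/yr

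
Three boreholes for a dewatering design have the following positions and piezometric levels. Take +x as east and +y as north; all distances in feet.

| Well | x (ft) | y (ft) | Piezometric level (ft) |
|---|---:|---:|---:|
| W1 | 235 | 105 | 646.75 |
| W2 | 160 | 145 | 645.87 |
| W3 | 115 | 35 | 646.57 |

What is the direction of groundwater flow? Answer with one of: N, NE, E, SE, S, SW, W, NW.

Taking W1 as reference: W2−W1 = (-75, 40, -0.88); W3−W1 = (-120, -70, -0.18).
Solve a·Δx + b·Δy = Δh: det = (-75)·(-70) − (-120)·40 = 10050.
∂h/∂x = [(-0.88)·(-70) − (-0.18)·40] / 10050 = +0.006846
∂h/∂y = [(-75)·(-0.18) − (-120)·(-0.88)] / 10050 = -0.009164
Flow = −∇h = (-0.006846 east, +0.009164 north), which points northwest.

NW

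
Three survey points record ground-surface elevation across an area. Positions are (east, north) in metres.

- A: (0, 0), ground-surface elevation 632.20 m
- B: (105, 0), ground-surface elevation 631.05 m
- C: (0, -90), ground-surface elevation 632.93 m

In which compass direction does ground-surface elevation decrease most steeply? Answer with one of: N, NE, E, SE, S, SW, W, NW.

∂z/∂x = (631.05 − 632.20) / (105 − 0) = -0.01095
∂z/∂y = (632.93 − 632.20) / (-90 − 0) = -0.008111
Steepest decrease is along −∇f = (+0.01095 E, +0.008111 N) → northeast.

NE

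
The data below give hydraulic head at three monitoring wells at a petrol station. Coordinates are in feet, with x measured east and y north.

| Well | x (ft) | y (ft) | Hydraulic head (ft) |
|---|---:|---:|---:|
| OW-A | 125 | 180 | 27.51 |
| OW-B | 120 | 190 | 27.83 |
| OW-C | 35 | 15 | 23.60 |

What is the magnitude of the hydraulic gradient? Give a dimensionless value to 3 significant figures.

Taking OW-A as reference: OW-B−OW-A = (-5, 10, +0.32); OW-C−OW-A = (-90, -165, -3.91).
Solve a·Δx + b·Δy = Δh: det = (-5)·(-165) − (-90)·10 = 1725.
∂h/∂x = [(+0.32)·(-165) − (-3.91)·10] / 1725 = -0.007942
∂h/∂y = [(-5)·(-3.91) − (-90)·(+0.32)] / 1725 = +0.02803
|∇h| = √(-0.007942² + 0.02803²) = 0.02913

0.0291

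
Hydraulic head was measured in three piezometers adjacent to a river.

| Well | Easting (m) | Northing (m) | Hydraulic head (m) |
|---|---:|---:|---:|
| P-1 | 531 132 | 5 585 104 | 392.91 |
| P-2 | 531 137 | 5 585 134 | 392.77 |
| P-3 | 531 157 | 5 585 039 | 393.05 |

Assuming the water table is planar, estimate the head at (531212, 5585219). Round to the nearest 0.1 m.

392.1 m

With h = a·x + b·y + c and P-1 as origin, the differences give:
  5·a + 30·b = -0.14
  25·a + (-65)·b = +0.14
Eliminate b (×(-65) and ×30, subtract): -1075·a = 4.900 → a = ∂h/∂x = -0.004558
Back-substitute: b = ∂h/∂y = -0.003907.
h(531212, 5585219) = 392.91 + (-0.004558)·(80) + (-0.003907)·(115) = 392.91 -0.365 -0.449 = 392.096 m.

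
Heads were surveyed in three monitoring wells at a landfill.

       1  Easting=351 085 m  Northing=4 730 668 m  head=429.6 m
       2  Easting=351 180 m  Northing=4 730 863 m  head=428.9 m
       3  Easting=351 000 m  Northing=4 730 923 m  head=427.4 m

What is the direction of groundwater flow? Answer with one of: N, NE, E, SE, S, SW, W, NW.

With h = a·x + b·y + c and 1 as origin, the differences give:
  95·a + 195·b = -0.7
  (-85)·a + 255·b = -2.2
Eliminate b (×255 and ×195, subtract): 40800·a = 250.50 → a = ∂h/∂x = +0.006140
Back-substitute: b = ∂h/∂y = -0.006581.
Flow = −∇h = (-0.006140 east, +0.006581 north), which points northwest.

NW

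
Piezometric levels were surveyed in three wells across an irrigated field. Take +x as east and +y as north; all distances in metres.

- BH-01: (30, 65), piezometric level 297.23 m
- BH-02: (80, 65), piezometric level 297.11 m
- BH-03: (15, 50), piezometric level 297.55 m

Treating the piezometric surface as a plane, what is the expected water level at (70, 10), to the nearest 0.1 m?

298.2 m

With h = a·x + b·y + c and BH-01 as origin, the differences give:
  50·a + 0·b = -0.12
  (-15)·a + (-15)·b = +0.32
Eliminate b (×(-15) and ×0, subtract): -750·a = 1.800 → a = ∂h/∂x = -0.002400
Back-substitute: b = ∂h/∂y = -0.01893.
h(70, 10) = 297.23 + (-0.002400)·(40) + (-0.01893)·(-55) = 297.23 -0.096 +1.041 = 298.175 m.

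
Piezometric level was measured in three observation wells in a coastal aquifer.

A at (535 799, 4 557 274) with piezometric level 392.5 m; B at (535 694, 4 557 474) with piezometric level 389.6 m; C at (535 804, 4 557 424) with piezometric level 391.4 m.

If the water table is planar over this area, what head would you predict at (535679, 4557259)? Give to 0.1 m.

Taking A as reference: B−A = (-105, 200, -2.9); C−A = (5, 150, -1.1).
Determinant of the coordinate differences = (-105)·150 − 5·200 = -16750.
∂h/∂x = [(-2.9)·150 − (-1.1)·200] / -16750 = +0.01284
∂h/∂y = [(-105)·(-1.1) − 5·(-2.9)] / -16750 = -0.007761
h(535679, 4557259) = 392.5 + (+0.01284)·(-120) + (-0.007761)·(-15) = 392.5 -1.540 +0.116 = 391.076 m.

391.1 m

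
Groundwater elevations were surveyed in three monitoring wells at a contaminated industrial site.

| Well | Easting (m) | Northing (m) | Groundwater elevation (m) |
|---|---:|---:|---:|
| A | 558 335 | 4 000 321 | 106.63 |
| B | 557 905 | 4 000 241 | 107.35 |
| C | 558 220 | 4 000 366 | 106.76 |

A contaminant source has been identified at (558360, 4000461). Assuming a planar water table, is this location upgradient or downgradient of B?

Taking A as reference: B−A = (-430, -80, +0.72); C−A = (-115, 45, +0.13).
Determinant of the coordinate differences = (-430)·45 − (-115)·(-80) = -28550.
∂h/∂x = [(+0.72)·45 − (+0.13)·(-80)] / -28550 = -0.001499
∂h/∂y = [(-430)·(+0.13) − (-115)·(+0.72)] / -28550 = -0.0009422
Head at (558360, 4000461) = 106.63 + (-0.001499)·(25) + (-0.0009422)·(140) = 106.46 m.
That is lower than the 107.35 m at B, so the point is downgradient.

downgradient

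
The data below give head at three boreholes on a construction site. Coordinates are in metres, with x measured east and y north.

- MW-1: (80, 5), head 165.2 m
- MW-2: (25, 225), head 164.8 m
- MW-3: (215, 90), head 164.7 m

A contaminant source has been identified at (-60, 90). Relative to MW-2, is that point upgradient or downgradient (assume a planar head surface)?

upgradient

Three-point gradient (reference MW-1): Δ to MW-2 = (-55, 220, -0.4), Δ to MW-3 = (135, 85, -0.5).
∂h/∂x = -0.002211, ∂h/∂y = -0.002371 (det = -34375).
Head at (-60, 90) = 165.2 + (-0.002211)·(-140) + (-0.002371)·(85) = 165.31 m.
That is higher than the 164.8 m at MW-2, so the point is upgradient.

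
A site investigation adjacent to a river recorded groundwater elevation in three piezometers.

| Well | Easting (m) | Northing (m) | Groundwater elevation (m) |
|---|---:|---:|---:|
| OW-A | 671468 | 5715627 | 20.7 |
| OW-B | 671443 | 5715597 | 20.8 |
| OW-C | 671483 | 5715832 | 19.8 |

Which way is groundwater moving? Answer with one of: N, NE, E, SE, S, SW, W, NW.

With h = a·x + b·y + c and OW-A as origin, the differences give:
  (-25)·a + (-30)·b = +0.1
  15·a + 205·b = -0.9
Eliminate b (×205 and ×(-30), subtract): -4675·a = -6.50 → a = ∂h/∂x = +0.001390
Back-substitute: b = ∂h/∂y = -0.004492.
Flow = −∇h = (-0.001390 east, +0.004492 north), which points north.

N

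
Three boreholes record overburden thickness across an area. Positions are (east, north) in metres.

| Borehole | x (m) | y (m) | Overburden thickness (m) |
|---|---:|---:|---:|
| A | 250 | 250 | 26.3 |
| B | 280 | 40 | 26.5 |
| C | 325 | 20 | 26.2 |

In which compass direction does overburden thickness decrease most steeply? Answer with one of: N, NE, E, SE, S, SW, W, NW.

E

With d = a·x + b·y + c and A as origin, the differences give:
  30·a + (-210)·b = +0.2
  75·a + (-230)·b = -0.1
Eliminate b (×(-230) and ×(-210), subtract): 8850·a = -67.00 → a = ∂d/∂x = -0.007571
Back-substitute: b = ∂d/∂y = -0.002034.
Steepest decrease is along −∇f = (+0.007571 E, +0.002034 N) → east.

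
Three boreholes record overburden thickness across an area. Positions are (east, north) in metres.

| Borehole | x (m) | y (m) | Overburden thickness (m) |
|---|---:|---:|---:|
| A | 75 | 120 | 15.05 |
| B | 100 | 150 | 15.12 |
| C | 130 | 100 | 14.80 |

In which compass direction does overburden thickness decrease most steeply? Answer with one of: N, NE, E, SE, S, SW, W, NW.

With d = a·x + b·y + c and A as origin, the differences give:
  25·a + 30·b = +0.07
  55·a + (-20)·b = -0.25
Eliminate b (×(-20) and ×30, subtract): -2150·a = 6.100 → a = ∂d/∂x = -0.002837
Back-substitute: b = ∂d/∂y = +0.004698.
Steepest decrease is along −∇f = (+0.002837 E, -0.004698 N) → southeast.

SE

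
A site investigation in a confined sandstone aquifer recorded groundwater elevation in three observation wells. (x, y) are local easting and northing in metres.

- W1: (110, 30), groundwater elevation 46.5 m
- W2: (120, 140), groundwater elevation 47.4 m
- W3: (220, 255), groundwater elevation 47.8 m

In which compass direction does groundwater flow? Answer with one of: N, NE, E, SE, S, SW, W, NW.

With h = a·x + b·y + c and W1 as origin, the differences give:
  10·a + 110·b = +0.9
  110·a + 225·b = +1.3
Eliminate b (×225 and ×110, subtract): -9850·a = 59.50 → a = ∂h/∂x = -0.006041
Back-substitute: b = ∂h/∂y = +0.008731.
Flow = −∇h = (+0.006041 east, -0.008731 north), which points southeast.

SE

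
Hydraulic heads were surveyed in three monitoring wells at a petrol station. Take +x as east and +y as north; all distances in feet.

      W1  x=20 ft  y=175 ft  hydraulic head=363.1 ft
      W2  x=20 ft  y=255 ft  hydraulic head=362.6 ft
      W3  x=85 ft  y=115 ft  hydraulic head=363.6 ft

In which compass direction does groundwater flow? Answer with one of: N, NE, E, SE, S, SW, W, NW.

N

Differences from W1: to W2 (Δx, Δy, Δh) = (0, 80, -0.5); to W3 = (65, -60, +0.5).
Determinant of the coordinate differences = 0·(-60) − 65·80 = -5200.
∂h/∂x = [(-0.5)·(-60) − (+0.5)·80] / -5200 = +0.001923
∂h/∂y = [0·(+0.5) − 65·(-0.5)] / -5200 = -0.006250
Flow = −∇h = (-0.001923 east, +0.006250 north), which points north.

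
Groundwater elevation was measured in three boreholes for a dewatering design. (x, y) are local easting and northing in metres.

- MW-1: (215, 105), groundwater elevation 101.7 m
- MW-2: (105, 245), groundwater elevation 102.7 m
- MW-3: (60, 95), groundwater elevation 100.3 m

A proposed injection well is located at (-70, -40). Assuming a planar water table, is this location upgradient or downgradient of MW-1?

downgradient

With h = a·x + b·y + c and MW-1 as origin, the differences give:
  (-110)·a + 140·b = +1.0
  (-155)·a + (-10)·b = -1.4
Eliminate b (×(-10) and ×140, subtract): 22800·a = 186.00 → a = ∂h/∂x = +0.008158
Back-substitute: b = ∂h/∂y = +0.01355.
Head at (-70, -40) = 101.7 + (+0.008158)·(-285) + (+0.01355)·(-145) = 97.41 m.
That is lower than the 101.7 m at MW-1, so the point is downgradient.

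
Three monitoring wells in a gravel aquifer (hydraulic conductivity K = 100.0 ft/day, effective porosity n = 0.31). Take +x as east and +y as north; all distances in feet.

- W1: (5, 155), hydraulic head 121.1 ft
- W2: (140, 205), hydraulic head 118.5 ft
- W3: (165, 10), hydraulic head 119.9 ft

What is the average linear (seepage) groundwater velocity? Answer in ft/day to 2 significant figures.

Differences from W1: to W2 (Δx, Δy, Δh) = (135, 50, -2.6); to W3 = (160, -145, -1.2).
Determinant of the coordinate differences = 135·(-145) − 160·50 = -27575.
∂h/∂x = [(-2.6)·(-145) − (-1.2)·50] / -27575 = -0.01585
∂h/∂y = [135·(-1.2) − 160·(-2.6)] / -27575 = -0.009211
|∇h| = √(-0.01585² + -0.009211²) = 0.01833
Seepage velocity v = K·i/n = 100.0 × 0.01833 / 0.31 = 5.913 ft/day.

5.9 ft/day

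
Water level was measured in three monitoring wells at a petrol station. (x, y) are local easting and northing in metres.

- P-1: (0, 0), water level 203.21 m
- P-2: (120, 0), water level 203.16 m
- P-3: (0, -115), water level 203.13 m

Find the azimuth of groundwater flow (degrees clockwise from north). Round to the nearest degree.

149°

∂h/∂x = (203.16 − 203.21) / (120 − 0) = -0.0004167
∂h/∂y = (203.13 − 203.21) / (-115 − 0) = +0.0006957
Flow direction (−∇h) has components (+0.0004167 E, -0.0006957 N).
Azimuth = atan2(E, N) = atan2(+0.0004167, -0.0006957) = 149.1° ≈ 149°.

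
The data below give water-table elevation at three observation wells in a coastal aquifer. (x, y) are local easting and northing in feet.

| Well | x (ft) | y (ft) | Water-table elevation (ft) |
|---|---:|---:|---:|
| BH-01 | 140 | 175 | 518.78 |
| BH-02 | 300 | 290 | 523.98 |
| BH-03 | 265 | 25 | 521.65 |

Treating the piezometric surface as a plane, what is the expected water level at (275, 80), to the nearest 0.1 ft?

Three-point gradient (reference BH-01): Δ to BH-02 = (160, 115, +5.20), Δ to BH-03 = (125, -150, +2.87).
∂h/∂x = +0.02893, ∂h/∂y = +0.004972 (det = -38375).
h(275, 80) = 518.78 + (+0.02893)·(135) + (+0.004972)·(-95) = 518.78 +3.905 -0.472 = 522.213 ft.

522.2 ft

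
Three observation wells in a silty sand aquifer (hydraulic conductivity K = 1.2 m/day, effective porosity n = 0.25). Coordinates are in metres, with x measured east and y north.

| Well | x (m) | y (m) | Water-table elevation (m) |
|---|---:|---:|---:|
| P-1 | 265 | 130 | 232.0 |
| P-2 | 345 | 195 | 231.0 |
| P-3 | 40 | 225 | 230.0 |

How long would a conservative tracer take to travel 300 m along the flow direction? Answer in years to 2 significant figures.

With h = a·x + b·y + c and P-1 as origin, the differences give:
  80·a + 65·b = -1.0
  (-225)·a + 95·b = -2.0
Eliminate b (×95 and ×65, subtract): 22225·a = 35.00 → a = ∂h/∂x = +0.001575
Back-substitute: b = ∂h/∂y = -0.01732.
|∇h| = √(0.001575² + -0.01732²) = 0.01739
Seepage velocity v = K·i/n = 1.2 × 0.01739 / 0.25 = 0.08347 m/day.
t = 300 / 0.08347 = 3594 days = 9.84 years.

9.8 years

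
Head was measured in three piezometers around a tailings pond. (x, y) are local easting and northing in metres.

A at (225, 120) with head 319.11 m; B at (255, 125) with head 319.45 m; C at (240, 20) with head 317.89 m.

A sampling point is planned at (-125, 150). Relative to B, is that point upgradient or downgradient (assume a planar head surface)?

downgradient

With h = a·x + b·y + c and A as origin, the differences give:
  30·a + 5·b = +0.34
  15·a + (-100)·b = -1.22
Eliminate b (×(-100) and ×5, subtract): -3075·a = -27.900 → a = ∂h/∂x = +0.009073
Back-substitute: b = ∂h/∂y = +0.01356.
Head at (-125, 150) = 319.11 + (+0.009073)·(-350) + (+0.01356)·(30) = 316.34 m.
That is lower than the 319.45 m at B, so the point is downgradient.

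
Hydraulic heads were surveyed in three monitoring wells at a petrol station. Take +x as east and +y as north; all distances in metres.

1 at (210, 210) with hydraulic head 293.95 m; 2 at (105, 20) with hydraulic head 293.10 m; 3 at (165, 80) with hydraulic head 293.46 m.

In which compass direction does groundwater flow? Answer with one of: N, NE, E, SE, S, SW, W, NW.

SW

Taking 1 as reference: 2−1 = (-105, -190, -0.85); 3−1 = (-45, -130, -0.49).
Solve a·Δx + b·Δy = Δh: det = (-105)·(-130) − (-45)·(-190) = 5100.
∂h/∂x = [(-0.85)·(-130) − (-0.49)·(-190)] / 5100 = +0.003412
∂h/∂y = [(-105)·(-0.49) − (-45)·(-0.85)] / 5100 = +0.002588
Flow = −∇h = (-0.003412 east, -0.002588 north), which points southwest.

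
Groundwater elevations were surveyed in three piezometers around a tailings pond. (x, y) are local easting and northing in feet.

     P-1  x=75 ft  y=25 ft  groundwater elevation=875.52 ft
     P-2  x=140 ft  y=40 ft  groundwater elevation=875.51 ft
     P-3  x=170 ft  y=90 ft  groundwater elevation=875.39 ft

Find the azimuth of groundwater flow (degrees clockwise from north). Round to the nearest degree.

350°

Taking P-1 as reference: P-2−P-1 = (65, 15, -0.01); P-3−P-1 = (95, 65, -0.13).
Determinant of the coordinate differences = 65·65 − 95·15 = 2800.
∂h/∂x = [(-0.01)·65 − (-0.13)·15] / 2800 = +0.0004643
∂h/∂y = [65·(-0.13) − 95·(-0.01)] / 2800 = -0.002679
Flow direction (−∇h) has components (-0.0004643 E, +0.002679 N).
Azimuth = atan2(E, N) = atan2(-0.0004643, +0.002679) = 350.2° ≈ 350°.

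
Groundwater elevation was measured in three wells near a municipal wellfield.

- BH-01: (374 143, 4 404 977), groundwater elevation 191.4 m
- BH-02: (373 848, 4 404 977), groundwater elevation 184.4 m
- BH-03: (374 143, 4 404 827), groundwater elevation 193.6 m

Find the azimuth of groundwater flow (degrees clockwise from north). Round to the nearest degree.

302°

∂h/∂x = (184.4 − 191.4) / (373848 − 374143) = +0.02373
∂h/∂y = (193.6 − 191.4) / (4404827 − 4404977) = -0.01467
Flow direction (−∇h) has components (-0.02373 E, +0.01467 N).
Azimuth = atan2(E, N) = atan2(-0.02373, +0.01467) = 301.7° ≈ 302°.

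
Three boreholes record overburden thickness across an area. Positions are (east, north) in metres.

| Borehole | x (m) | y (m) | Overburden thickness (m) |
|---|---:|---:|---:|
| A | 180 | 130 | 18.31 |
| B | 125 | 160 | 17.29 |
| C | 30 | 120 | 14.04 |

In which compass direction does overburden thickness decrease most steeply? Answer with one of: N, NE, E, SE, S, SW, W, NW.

With d = a·x + b·y + c and A as origin, the differences give:
  (-55)·a + 30·b = -1.02
  (-150)·a + (-10)·b = -4.27
Eliminate b (×(-10) and ×30, subtract): 5050·a = 138.300 → a = ∂d/∂x = +0.02739
Back-substitute: b = ∂d/∂y = +0.01621.
Steepest decrease is along −∇f = (-0.02739 E, -0.01621 N) → southwest.

SW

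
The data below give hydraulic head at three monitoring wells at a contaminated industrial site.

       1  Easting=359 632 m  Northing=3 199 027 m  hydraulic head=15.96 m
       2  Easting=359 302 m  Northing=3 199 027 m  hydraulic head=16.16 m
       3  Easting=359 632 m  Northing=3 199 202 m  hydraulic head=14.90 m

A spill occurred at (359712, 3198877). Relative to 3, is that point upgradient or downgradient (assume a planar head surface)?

upgradient

∂h/∂x = (16.16 − 15.96) / (359302 − 359632) = -0.0006061
∂h/∂y = (14.90 − 15.96) / (3199202 − 3199027) = -0.006057
Head at (359712, 3198877) = 15.96 + (-0.0006061)·(80) + (-0.006057)·(-150) = 16.82 m.
That is higher than the 14.90 m at 3, so the point is upgradient.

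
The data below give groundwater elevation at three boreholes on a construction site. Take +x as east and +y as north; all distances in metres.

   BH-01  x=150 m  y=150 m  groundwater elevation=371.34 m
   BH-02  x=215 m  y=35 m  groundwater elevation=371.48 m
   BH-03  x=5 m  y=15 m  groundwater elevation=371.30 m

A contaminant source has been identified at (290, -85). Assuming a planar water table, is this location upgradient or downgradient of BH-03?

Three-point gradient (reference BH-01): Δ to BH-02 = (65, -115, +0.14), Δ to BH-03 = (-145, -135, -0.04).
∂h/∂x = +0.0009234, ∂h/∂y = -0.0006955 (det = -25450).
Head at (290, -85) = 371.34 + (+0.0009234)·(140) + (-0.0006955)·(-235) = 371.63 m.
That is higher than the 371.30 m at BH-03, so the point is upgradient.

upgradient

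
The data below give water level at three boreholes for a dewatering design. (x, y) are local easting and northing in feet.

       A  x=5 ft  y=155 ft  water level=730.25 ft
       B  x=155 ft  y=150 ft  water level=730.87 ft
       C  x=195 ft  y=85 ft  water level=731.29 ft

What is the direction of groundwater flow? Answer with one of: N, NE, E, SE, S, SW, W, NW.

NW

Differences from A: to B (Δx, Δy, Δh) = (150, -5, +0.62); to C = (190, -70, +1.04).
Solve a·Δx + b·Δy = Δh: det = 150·(-70) − 190·(-5) = -9550.
∂h/∂x = [(+0.62)·(-70) − (+1.04)·(-5)] / -9550 = +0.004000
∂h/∂y = [150·(+1.04) − 190·(+0.62)] / -9550 = -0.004000
Flow = −∇h = (-0.004000 east, +0.004000 north), which points northwest.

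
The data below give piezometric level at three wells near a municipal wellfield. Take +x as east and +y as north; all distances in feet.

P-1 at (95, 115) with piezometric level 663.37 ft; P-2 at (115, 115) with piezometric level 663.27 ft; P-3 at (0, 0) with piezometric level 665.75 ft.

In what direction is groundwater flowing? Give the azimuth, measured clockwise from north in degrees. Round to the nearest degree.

017°

With h = a·x + b·y + c and P-1 as origin, the differences give:
  20·a + 0·b = -0.10
  (-95)·a + (-115)·b = +2.38
Eliminate b (×(-115) and ×0, subtract): -2300·a = 11.500 → a = ∂h/∂x = -0.005000
Back-substitute: b = ∂h/∂y = -0.01657.
Flow direction (−∇h) has components (+0.005000 E, +0.01657 N).
Azimuth = atan2(E, N) = atan2(+0.005000, +0.01657) = 16.8° ≈ 017°.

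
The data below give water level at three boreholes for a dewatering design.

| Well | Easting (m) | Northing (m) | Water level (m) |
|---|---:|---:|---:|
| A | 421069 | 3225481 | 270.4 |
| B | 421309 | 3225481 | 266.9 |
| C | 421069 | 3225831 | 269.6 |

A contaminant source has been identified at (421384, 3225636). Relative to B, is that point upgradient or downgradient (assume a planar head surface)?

∂h/∂x = (266.9 − 270.4) / (421309 − 421069) = -0.01458
∂h/∂y = (269.6 − 270.4) / (3225831 − 3225481) = -0.002286
Head at (421384, 3225636) = 270.4 + (-0.01458)·(315) + (-0.002286)·(155) = 265.45 m.
That is lower than the 266.9 m at B, so the point is downgradient.

downgradient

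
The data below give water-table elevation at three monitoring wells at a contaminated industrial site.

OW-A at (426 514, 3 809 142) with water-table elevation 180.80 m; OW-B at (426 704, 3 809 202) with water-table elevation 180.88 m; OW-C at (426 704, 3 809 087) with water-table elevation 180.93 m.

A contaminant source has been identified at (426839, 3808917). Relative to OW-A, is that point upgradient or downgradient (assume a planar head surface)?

upgradient

Taking OW-A as reference: OW-B−OW-A = (190, 60, +0.08); OW-C−OW-A = (190, -55, +0.13).
Solve a·Δx + b·Δy = Δh: det = 190·(-55) − 190·60 = -21850.
∂h/∂x = [(+0.08)·(-55) − (+0.13)·60] / -21850 = +0.0005584
∂h/∂y = [190·(+0.13) − 190·(+0.08)] / -21850 = -0.0004348
Head at (426839, 3808917) = 180.80 + (+0.0005584)·(325) + (-0.0004348)·(-225) = 181.08 m.
That is higher than the 180.80 m at OW-A, so the point is upgradient.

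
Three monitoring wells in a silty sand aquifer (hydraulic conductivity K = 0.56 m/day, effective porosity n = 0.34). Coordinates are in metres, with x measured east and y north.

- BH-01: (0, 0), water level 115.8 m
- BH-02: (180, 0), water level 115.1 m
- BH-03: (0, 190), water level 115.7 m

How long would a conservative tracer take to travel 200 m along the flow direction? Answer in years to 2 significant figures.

85 years

∂h/∂x = (115.1 − 115.8) / (180 − 0) = -0.003889
∂h/∂y = (115.7 − 115.8) / (190 − 0) = -0.0005263
|∇h| = √(-0.003889² + -0.0005263²) = 0.003924
Seepage velocity v = K·i/n = 0.56 × 0.003924 / 0.34 = 0.006463 m/day.
t = 200 / 0.006463 = 3.095e+04 days = 84.7 years.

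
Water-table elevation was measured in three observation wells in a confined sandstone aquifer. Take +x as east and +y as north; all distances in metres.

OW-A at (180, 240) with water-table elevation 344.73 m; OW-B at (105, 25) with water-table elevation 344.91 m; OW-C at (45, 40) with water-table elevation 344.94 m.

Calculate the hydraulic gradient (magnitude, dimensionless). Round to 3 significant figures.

0.000893

With h = a·x + b·y + c and OW-A as origin, the differences give:
  (-75)·a + (-215)·b = +0.18
  (-135)·a + (-200)·b = +0.21
Eliminate b (×(-200) and ×(-215), subtract): -14025·a = 9.150 → a = ∂h/∂x = -0.0006524
Back-substitute: b = ∂h/∂y = -0.0006096.
|∇h| = √(-0.0006524² + -0.0006096²) = 0.0008929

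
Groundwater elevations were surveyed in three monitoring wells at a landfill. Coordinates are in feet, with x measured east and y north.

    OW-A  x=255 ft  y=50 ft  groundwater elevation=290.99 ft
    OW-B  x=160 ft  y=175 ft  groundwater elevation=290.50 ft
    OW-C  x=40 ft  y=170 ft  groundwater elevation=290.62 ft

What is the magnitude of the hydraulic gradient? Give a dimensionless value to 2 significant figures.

0.0046

With h = a·x + b·y + c and OW-A as origin, the differences give:
  (-95)·a + 125·b = -0.49
  (-215)·a + 120·b = -0.37
Eliminate b (×120 and ×125, subtract): 15475·a = -12.550 → a = ∂h/∂x = -0.0008110
Back-substitute: b = ∂h/∂y = -0.004536.
|∇h| = √(-0.0008110² + -0.004536²) = 0.004608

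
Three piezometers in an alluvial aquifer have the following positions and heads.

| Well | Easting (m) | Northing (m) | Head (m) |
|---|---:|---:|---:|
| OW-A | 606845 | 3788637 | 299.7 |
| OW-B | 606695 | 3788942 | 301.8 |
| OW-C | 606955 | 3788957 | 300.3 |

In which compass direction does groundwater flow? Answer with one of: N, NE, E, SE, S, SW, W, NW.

SE

Taking OW-A as reference: OW-B−OW-A = (-150, 305, +2.1); OW-C−OW-A = (110, 320, +0.6).
Determinant of the coordinate differences = (-150)·320 − 110·305 = -81550.
∂h/∂x = [(+2.1)·320 − (+0.6)·305] / -81550 = -0.005996
∂h/∂y = [(-150)·(+0.6) − 110·(+2.1)] / -81550 = +0.003936
Flow = −∇h = (+0.005996 east, -0.003936 north), which points southeast.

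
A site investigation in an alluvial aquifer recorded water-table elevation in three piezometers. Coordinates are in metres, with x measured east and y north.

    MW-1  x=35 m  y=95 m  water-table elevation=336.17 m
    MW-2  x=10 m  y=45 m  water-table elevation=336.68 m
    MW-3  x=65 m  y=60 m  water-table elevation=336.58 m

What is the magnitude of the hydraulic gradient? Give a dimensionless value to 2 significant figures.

0.011

With h = a·x + b·y + c and MW-1 as origin, the differences give:
  (-25)·a + (-50)·b = +0.51
  30·a + (-35)·b = +0.41
Eliminate b (×(-35) and ×(-50), subtract): 2375·a = 2.650 → a = ∂h/∂x = +0.001116
Back-substitute: b = ∂h/∂y = -0.01076.
|∇h| = √(0.001116² + -0.01076²) = 0.01082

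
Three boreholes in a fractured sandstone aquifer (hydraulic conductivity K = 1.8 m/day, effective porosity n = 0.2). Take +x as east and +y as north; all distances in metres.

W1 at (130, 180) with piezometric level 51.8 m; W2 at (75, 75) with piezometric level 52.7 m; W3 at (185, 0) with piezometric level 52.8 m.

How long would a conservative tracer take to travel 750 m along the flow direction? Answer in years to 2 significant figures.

Differences from W1: to W2 (Δx, Δy, Δh) = (-55, -105, +0.9); to W3 = (55, -180, +1.0).
Determinant of the coordinate differences = (-55)·(-180) − 55·(-105) = 15675.
∂h/∂x = [(+0.9)·(-180) − (+1.0)·(-105)] / 15675 = -0.003636
∂h/∂y = [(-55)·(+1.0) − 55·(+0.9)] / 15675 = -0.006667
|∇h| = √(-0.003636² + -0.006667²) = 0.007594
Seepage velocity v = K·i/n = 1.8 × 0.007594 / 0.2 = 0.06835 m/day.
t = 750 / 0.06835 = 1.097e+04 days = 30 years.

30 years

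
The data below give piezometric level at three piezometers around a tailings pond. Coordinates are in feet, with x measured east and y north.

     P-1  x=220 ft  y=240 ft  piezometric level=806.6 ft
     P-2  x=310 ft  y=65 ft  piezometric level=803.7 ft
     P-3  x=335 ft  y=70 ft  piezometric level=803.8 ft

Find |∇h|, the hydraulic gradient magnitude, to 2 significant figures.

0.017

With h = a·x + b·y + c and P-1 as origin, the differences give:
  90·a + (-175)·b = -2.9
  115·a + (-170)·b = -2.8
Eliminate b (×(-170) and ×(-175), subtract): 4825·a = 3.00 → a = ∂h/∂x = +0.0006218
Back-substitute: b = ∂h/∂y = +0.01689.
|∇h| = √(0.0006218² + 0.01689²) = 0.0169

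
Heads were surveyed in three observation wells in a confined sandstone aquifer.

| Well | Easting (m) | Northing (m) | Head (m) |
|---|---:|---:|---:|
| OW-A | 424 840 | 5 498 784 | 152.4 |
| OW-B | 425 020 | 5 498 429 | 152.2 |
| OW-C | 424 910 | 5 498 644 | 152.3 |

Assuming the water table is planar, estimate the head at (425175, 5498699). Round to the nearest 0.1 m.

158.6 m

Three-point gradient (reference OW-A): Δ to OW-B = (180, -355, -0.2), Δ to OW-C = (70, -140, -0.1).
∂h/∂x = +0.02143, ∂h/∂y = +0.01143 (det = -350).
h(425175, 5498699) = 152.4 + (+0.02143)·(335) + (+0.01143)·(-85) = 152.4 +7.179 -0.971 = 158.607 m.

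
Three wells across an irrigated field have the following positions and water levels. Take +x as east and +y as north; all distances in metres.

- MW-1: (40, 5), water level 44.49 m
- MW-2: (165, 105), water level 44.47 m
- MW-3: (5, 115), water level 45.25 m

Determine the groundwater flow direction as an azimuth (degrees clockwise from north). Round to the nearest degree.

140°

Taking MW-1 as reference: MW-2−MW-1 = (125, 100, -0.02); MW-3−MW-1 = (-35, 110, +0.76).
Solve a·Δx + b·Δy = Δh: det = 125·110 − (-35)·100 = 17250.
∂h/∂x = [(-0.02)·110 − (+0.76)·100] / 17250 = -0.004533
∂h/∂y = [125·(+0.76) − (-35)·(-0.02)] / 17250 = +0.005467
Flow direction (−∇h) has components (+0.004533 E, -0.005467 N).
Azimuth = atan2(E, N) = atan2(+0.004533, -0.005467) = 140.3° ≈ 140°.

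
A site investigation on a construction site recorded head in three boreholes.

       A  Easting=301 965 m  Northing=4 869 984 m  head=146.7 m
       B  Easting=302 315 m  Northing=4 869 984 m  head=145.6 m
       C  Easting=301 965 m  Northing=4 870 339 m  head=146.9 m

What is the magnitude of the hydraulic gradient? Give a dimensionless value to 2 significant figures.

0.0032

∂h/∂x = (145.6 − 146.7) / (302315 − 301965) = -0.003143
∂h/∂y = (146.9 − 146.7) / (4870339 − 4869984) = +0.0005634
|∇h| = √(-0.003143² + 0.0005634²) = 0.003193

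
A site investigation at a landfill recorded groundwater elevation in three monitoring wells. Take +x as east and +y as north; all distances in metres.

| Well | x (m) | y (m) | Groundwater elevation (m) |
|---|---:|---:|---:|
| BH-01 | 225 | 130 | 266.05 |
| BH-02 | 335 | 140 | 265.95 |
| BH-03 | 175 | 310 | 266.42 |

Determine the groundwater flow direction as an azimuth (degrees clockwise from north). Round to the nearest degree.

149°

Taking BH-01 as reference: BH-02−BH-01 = (110, 10, -0.10); BH-03−BH-01 = (-50, 180, +0.37).
Determinant of the coordinate differences = 110·180 − (-50)·10 = 20300.
∂h/∂x = [(-0.10)·180 − (+0.37)·10] / 20300 = -0.001069
∂h/∂y = [110·(+0.37) − (-50)·(-0.10)] / 20300 = +0.001759
Flow direction (−∇h) has components (+0.001069 E, -0.001759 N).
Azimuth = atan2(E, N) = atan2(+0.001069, -0.001759) = 148.7° ≈ 149°.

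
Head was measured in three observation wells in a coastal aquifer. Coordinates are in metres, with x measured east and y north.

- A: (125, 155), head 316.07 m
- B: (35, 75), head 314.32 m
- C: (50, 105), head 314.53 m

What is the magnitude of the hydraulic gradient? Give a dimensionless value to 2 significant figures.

0.024

Differences from A: to B (Δx, Δy, Δh) = (-90, -80, -1.75); to C = (-75, -50, -1.54).
Determinant of the coordinate differences = (-90)·(-50) − (-75)·(-80) = -1500.
∂h/∂x = [(-1.75)·(-50) − (-1.54)·(-80)] / -1500 = +0.02380
∂h/∂y = [(-90)·(-1.54) − (-75)·(-1.75)] / -1500 = -0.004900
|∇h| = √(0.02380² + -0.004900²) = 0.0243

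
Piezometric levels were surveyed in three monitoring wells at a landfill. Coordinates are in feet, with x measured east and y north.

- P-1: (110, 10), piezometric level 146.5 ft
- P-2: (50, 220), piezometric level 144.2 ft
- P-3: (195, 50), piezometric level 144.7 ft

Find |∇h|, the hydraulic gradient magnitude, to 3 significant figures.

Taking P-1 as reference: P-2−P-1 = (-60, 210, -2.3); P-3−P-1 = (85, 40, -1.8).
Solve a·Δx + b·Δy = Δh: det = (-60)·40 − 85·210 = -20250.
∂h/∂x = [(-2.3)·40 − (-1.8)·210] / -20250 = -0.01412
∂h/∂y = [(-60)·(-1.8) − 85·(-2.3)] / -20250 = -0.01499
|∇h| = √(-0.01412² + -0.01499²) = 0.02059

0.0206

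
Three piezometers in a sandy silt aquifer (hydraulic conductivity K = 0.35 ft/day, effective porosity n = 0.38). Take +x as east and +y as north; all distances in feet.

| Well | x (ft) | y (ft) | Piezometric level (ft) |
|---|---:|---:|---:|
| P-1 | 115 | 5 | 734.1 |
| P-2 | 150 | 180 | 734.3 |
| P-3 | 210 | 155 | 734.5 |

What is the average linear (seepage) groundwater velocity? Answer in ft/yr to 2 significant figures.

With h = a·x + b·y + c and P-1 as origin, the differences give:
  35·a + 175·b = +0.2
  95·a + 150·b = +0.4
Eliminate b (×150 and ×175, subtract): -11375·a = -40.00 → a = ∂h/∂x = +0.003516
Back-substitute: b = ∂h/∂y = +0.0004396.
|∇h| = √(0.003516² + 0.0004396²) = 0.003543
Seepage velocity v = K·i/n = 0.35 × 0.003543 / 0.38 = 0.003263 ft/day = 1.192 ft/yr.

1.2 ft/yr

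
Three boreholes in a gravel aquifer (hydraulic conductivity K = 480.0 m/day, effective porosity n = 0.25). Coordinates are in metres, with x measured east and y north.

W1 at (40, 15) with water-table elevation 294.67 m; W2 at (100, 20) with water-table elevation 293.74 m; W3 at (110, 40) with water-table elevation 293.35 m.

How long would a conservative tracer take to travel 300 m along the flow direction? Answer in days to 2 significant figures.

8.2 days

Differences from W1: to W2 (Δx, Δy, Δh) = (60, 5, -0.93); to W3 = (70, 25, -1.32).
Determinant of the coordinate differences = 60·25 − 70·5 = 1150.
∂h/∂x = [(-0.93)·25 − (-1.32)·5] / 1150 = -0.01448
∂h/∂y = [60·(-1.32) − 70·(-0.93)] / 1150 = -0.01226
|∇h| = √(-0.01448² + -0.01226²) = 0.01897
Seepage velocity v = K·i/n = 480.0 × 0.01897 / 0.25 = 36.42 m/day.
t = 300 / 36.42 = 8.237 days.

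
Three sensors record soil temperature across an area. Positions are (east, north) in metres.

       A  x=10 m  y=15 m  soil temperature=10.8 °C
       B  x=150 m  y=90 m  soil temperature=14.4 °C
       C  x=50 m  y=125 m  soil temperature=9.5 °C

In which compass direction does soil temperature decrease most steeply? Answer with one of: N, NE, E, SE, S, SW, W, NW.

NW

Taking A as reference: B−A = (140, 75, +3.6); C−A = (40, 110, -1.3).
Determinant of the coordinate differences = 140·110 − 40·75 = 12400.
∂T/∂x = [(+3.6)·110 − (-1.3)·75] / 12400 = +0.03980
∂T/∂y = [140·(-1.3) − 40·(+3.6)] / 12400 = -0.02629
Steepest decrease is along −∇f = (-0.03980 E, +0.02629 N) → northwest.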